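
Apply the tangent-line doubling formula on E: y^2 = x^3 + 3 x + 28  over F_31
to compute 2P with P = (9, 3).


Doubling: s = (3 x1^2 + a) / (2 y1)
s = (3*9^2 + 3) / (2*3) mod 31 = 10
x3 = s^2 - 2 x1 mod 31 = 10^2 - 2*9 = 20
y3 = s (x1 - x3) - y1 mod 31 = 10 * (9 - 20) - 3 = 11

2P = (20, 11)


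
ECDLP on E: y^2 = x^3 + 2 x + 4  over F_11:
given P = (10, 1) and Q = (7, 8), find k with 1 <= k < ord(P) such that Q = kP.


Enumerate multiples of P until we hit Q = (7, 8):
  1P = (10, 1)
  2P = (0, 2)
  3P = (2, 7)
  4P = (3, 2)
  5P = (7, 8)
Match found at i = 5.

k = 5


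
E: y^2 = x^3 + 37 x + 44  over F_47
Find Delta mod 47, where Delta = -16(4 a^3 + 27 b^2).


4 a^3 + 27 b^2 = 4*37^3 + 27*44^2 = 202612 + 52272 = 254884
Delta = -16 * (254884) = -4078144
Delta mod 47 = 46

Delta = 46 (mod 47)


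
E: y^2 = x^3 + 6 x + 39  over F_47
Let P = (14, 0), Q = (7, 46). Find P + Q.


P != Q, so use the chord formula.
s = (y2 - y1) / (x2 - x1) = (46) / (40) mod 47 = 27
x3 = s^2 - x1 - x2 mod 47 = 27^2 - 14 - 7 = 3
y3 = s (x1 - x3) - y1 mod 47 = 27 * (14 - 3) - 0 = 15

P + Q = (3, 15)


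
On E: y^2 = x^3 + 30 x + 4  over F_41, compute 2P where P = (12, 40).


Doubling: s = (3 x1^2 + a) / (2 y1)
s = (3*12^2 + 30) / (2*40) mod 41 = 15
x3 = s^2 - 2 x1 mod 41 = 15^2 - 2*12 = 37
y3 = s (x1 - x3) - y1 mod 41 = 15 * (12 - 37) - 40 = 36

2P = (37, 36)


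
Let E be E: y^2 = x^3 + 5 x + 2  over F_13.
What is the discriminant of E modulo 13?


4 a^3 + 27 b^2 = 4*5^3 + 27*2^2 = 500 + 108 = 608
Delta = -16 * (608) = -9728
Delta mod 13 = 9

Delta = 9 (mod 13)


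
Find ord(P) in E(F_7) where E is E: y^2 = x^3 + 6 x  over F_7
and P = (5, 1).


Compute successive multiples of P until we hit O:
  1P = (5, 1)
  2P = (1, 0)
  3P = (5, 6)
  4P = O

ord(P) = 4


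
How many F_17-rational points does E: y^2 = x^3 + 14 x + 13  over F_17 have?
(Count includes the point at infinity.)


For each x in F_17, count y with y^2 = x^3 + 14 x + 13 mod 17:
  x = 0: RHS = 13, y in [8, 9]  -> 2 point(s)
  x = 2: RHS = 15, y in [7, 10]  -> 2 point(s)
  x = 5: RHS = 4, y in [2, 15]  -> 2 point(s)
  x = 8: RHS = 8, y in [5, 12]  -> 2 point(s)
  x = 9: RHS = 1, y in [1, 16]  -> 2 point(s)
  x = 11: RHS = 2, y in [6, 11]  -> 2 point(s)
  x = 16: RHS = 15, y in [7, 10]  -> 2 point(s)
Affine points: 14. Add the point at infinity: total = 15.

#E(F_17) = 15


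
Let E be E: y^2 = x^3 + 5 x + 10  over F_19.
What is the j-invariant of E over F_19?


Delta = -16(4 a^3 + 27 b^2) mod 19 = 5
-1728 * (4 a)^3 = -1728 * (4*5)^3 mod 19 = 1
j = 1 * 5^(-1) mod 19 = 4

j = 4 (mod 19)


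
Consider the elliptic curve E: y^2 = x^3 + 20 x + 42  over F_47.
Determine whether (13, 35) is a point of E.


Check whether y^2 = x^3 + 20 x + 42 (mod 47) for (x, y) = (13, 35).
LHS: y^2 = 35^2 mod 47 = 3
RHS: x^3 + 20 x + 42 = 13^3 + 20*13 + 42 mod 47 = 8
LHS != RHS

No, not on the curve


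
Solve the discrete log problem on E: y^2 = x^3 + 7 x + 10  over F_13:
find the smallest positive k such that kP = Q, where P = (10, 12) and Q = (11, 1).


Enumerate multiples of P until we hit Q = (11, 1):
  1P = (10, 12)
  2P = (9, 10)
  3P = (11, 12)
  4P = (5, 1)
  5P = (7, 5)
  6P = (0, 7)
  7P = (0, 6)
  8P = (7, 8)
  9P = (5, 12)
  10P = (11, 1)
Match found at i = 10.

k = 10


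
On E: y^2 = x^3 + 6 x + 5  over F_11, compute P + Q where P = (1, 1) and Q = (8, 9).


P != Q, so use the chord formula.
s = (y2 - y1) / (x2 - x1) = (8) / (7) mod 11 = 9
x3 = s^2 - x1 - x2 mod 11 = 9^2 - 1 - 8 = 6
y3 = s (x1 - x3) - y1 mod 11 = 9 * (1 - 6) - 1 = 9

P + Q = (6, 9)


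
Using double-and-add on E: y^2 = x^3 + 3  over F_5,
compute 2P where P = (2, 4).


k = 2 = 10_2 (binary, LSB first: 01)
Double-and-add from P = (2, 4):
  bit 0 = 0: acc unchanged = O
  bit 1 = 1: acc = O + (2, 1) = (2, 1)

2P = (2, 1)


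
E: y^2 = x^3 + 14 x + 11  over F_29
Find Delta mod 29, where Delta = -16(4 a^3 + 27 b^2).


4 a^3 + 27 b^2 = 4*14^3 + 27*11^2 = 10976 + 3267 = 14243
Delta = -16 * (14243) = -227888
Delta mod 29 = 23

Delta = 23 (mod 29)


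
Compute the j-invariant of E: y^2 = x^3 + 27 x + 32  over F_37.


Delta = -16(4 a^3 + 27 b^2) mod 37 = 31
-1728 * (4 a)^3 = -1728 * (4*27)^3 mod 37 = 36
j = 36 * 31^(-1) mod 37 = 31

j = 31 (mod 37)


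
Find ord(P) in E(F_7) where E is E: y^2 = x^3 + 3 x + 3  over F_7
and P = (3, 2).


Compute successive multiples of P until we hit O:
  1P = (3, 2)
  2P = (3, 5)
  3P = O

ord(P) = 3


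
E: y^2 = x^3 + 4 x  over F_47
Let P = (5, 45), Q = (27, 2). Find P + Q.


P != Q, so use the chord formula.
s = (y2 - y1) / (x2 - x1) = (4) / (22) mod 47 = 13
x3 = s^2 - x1 - x2 mod 47 = 13^2 - 5 - 27 = 43
y3 = s (x1 - x3) - y1 mod 47 = 13 * (5 - 43) - 45 = 25

P + Q = (43, 25)


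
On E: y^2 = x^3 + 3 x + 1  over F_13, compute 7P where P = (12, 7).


k = 7 = 111_2 (binary, LSB first: 111)
Double-and-add from P = (12, 7):
  bit 0 = 1: acc = O + (12, 7) = (12, 7)
  bit 1 = 1: acc = (12, 7) + (12, 6) = O
  bit 2 = 1: acc = O + (12, 7) = (12, 7)

7P = (12, 7)


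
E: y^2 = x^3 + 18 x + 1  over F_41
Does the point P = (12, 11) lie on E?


Check whether y^2 = x^3 + 18 x + 1 (mod 41) for (x, y) = (12, 11).
LHS: y^2 = 11^2 mod 41 = 39
RHS: x^3 + 18 x + 1 = 12^3 + 18*12 + 1 mod 41 = 18
LHS != RHS

No, not on the curve


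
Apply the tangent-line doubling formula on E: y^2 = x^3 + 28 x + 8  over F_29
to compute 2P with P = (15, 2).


Doubling: s = (3 x1^2 + a) / (2 y1)
s = (3*15^2 + 28) / (2*2) mod 29 = 9
x3 = s^2 - 2 x1 mod 29 = 9^2 - 2*15 = 22
y3 = s (x1 - x3) - y1 mod 29 = 9 * (15 - 22) - 2 = 22

2P = (22, 22)


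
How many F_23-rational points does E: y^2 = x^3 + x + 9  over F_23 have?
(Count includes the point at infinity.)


For each x in F_23, count y with y^2 = x^3 + 1 x + 9 mod 23:
  x = 0: RHS = 9, y in [3, 20]  -> 2 point(s)
  x = 3: RHS = 16, y in [4, 19]  -> 2 point(s)
  x = 4: RHS = 8, y in [10, 13]  -> 2 point(s)
  x = 5: RHS = 1, y in [1, 22]  -> 2 point(s)
  x = 6: RHS = 1, y in [1, 22]  -> 2 point(s)
  x = 8: RHS = 0, y in [0]  -> 1 point(s)
  x = 12: RHS = 1, y in [1, 22]  -> 2 point(s)
  x = 15: RHS = 18, y in [8, 15]  -> 2 point(s)
  x = 16: RHS = 4, y in [2, 21]  -> 2 point(s)
  x = 20: RHS = 2, y in [5, 18]  -> 2 point(s)
Affine points: 19. Add the point at infinity: total = 20.

#E(F_23) = 20


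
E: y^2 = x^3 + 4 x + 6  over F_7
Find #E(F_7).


For each x in F_7, count y with y^2 = x^3 + 4 x + 6 mod 7:
  x = 1: RHS = 4, y in [2, 5]  -> 2 point(s)
  x = 2: RHS = 1, y in [1, 6]  -> 2 point(s)
  x = 4: RHS = 2, y in [3, 4]  -> 2 point(s)
  x = 5: RHS = 4, y in [2, 5]  -> 2 point(s)
  x = 6: RHS = 1, y in [1, 6]  -> 2 point(s)
Affine points: 10. Add the point at infinity: total = 11.

#E(F_7) = 11


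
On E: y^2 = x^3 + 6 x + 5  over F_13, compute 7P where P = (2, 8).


k = 7 = 111_2 (binary, LSB first: 111)
Double-and-add from P = (2, 8):
  bit 0 = 1: acc = O + (2, 8) = (2, 8)
  bit 1 = 1: acc = (2, 8) + (6, 7) = (1, 8)
  bit 2 = 1: acc = (1, 8) + (10, 5) = (5, 2)

7P = (5, 2)


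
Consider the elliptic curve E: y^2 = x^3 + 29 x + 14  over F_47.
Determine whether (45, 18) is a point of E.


Check whether y^2 = x^3 + 29 x + 14 (mod 47) for (x, y) = (45, 18).
LHS: y^2 = 18^2 mod 47 = 42
RHS: x^3 + 29 x + 14 = 45^3 + 29*45 + 14 mod 47 = 42
LHS = RHS

Yes, on the curve


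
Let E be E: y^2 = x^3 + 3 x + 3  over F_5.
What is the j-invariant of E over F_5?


Delta = -16(4 a^3 + 27 b^2) mod 5 = 4
-1728 * (4 a)^3 = -1728 * (4*3)^3 mod 5 = 1
j = 1 * 4^(-1) mod 5 = 4

j = 4 (mod 5)


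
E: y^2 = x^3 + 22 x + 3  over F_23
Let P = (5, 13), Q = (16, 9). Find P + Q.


P != Q, so use the chord formula.
s = (y2 - y1) / (x2 - x1) = (19) / (11) mod 23 = 8
x3 = s^2 - x1 - x2 mod 23 = 8^2 - 5 - 16 = 20
y3 = s (x1 - x3) - y1 mod 23 = 8 * (5 - 20) - 13 = 5

P + Q = (20, 5)


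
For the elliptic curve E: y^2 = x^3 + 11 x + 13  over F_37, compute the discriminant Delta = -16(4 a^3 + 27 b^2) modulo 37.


4 a^3 + 27 b^2 = 4*11^3 + 27*13^2 = 5324 + 4563 = 9887
Delta = -16 * (9887) = -158192
Delta mod 37 = 20

Delta = 20 (mod 37)


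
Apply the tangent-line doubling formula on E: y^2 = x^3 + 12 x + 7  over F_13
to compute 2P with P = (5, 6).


Doubling: s = (3 x1^2 + a) / (2 y1)
s = (3*5^2 + 12) / (2*6) mod 13 = 4
x3 = s^2 - 2 x1 mod 13 = 4^2 - 2*5 = 6
y3 = s (x1 - x3) - y1 mod 13 = 4 * (5 - 6) - 6 = 3

2P = (6, 3)


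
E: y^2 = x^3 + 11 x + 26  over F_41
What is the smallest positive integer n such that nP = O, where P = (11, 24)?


Compute successive multiples of P until we hit O:
  1P = (11, 24)
  2P = (17, 1)
  3P = (22, 25)
  4P = (28, 8)
  5P = (7, 6)
  6P = (33, 0)
  7P = (7, 35)
  8P = (28, 33)
  ... (continuing to 12P)
  12P = O

ord(P) = 12


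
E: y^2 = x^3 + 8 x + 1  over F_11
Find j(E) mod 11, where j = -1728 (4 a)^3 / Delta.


Delta = -16(4 a^3 + 27 b^2) mod 11 = 9
-1728 * (4 a)^3 = -1728 * (4*8)^3 mod 11 = 1
j = 1 * 9^(-1) mod 11 = 5

j = 5 (mod 11)


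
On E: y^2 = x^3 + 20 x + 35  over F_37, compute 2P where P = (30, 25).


Doubling: s = (3 x1^2 + a) / (2 y1)
s = (3*30^2 + 20) / (2*25) mod 37 = 10
x3 = s^2 - 2 x1 mod 37 = 10^2 - 2*30 = 3
y3 = s (x1 - x3) - y1 mod 37 = 10 * (30 - 3) - 25 = 23

2P = (3, 23)


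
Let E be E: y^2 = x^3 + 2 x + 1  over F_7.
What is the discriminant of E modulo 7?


4 a^3 + 27 b^2 = 4*2^3 + 27*1^2 = 32 + 27 = 59
Delta = -16 * (59) = -944
Delta mod 7 = 1

Delta = 1 (mod 7)


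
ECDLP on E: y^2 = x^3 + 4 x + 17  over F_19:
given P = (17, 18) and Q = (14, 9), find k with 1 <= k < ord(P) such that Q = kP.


Enumerate multiples of P until we hit Q = (14, 9):
  1P = (17, 18)
  2P = (11, 10)
  3P = (16, 15)
  4P = (14, 10)
  5P = (12, 8)
  6P = (13, 9)
  7P = (0, 6)
  8P = (0, 13)
  9P = (13, 10)
  10P = (12, 11)
  11P = (14, 9)
Match found at i = 11.

k = 11


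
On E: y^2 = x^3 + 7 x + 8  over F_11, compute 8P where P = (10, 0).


k = 8 = 1000_2 (binary, LSB first: 0001)
Double-and-add from P = (10, 0):
  bit 0 = 0: acc unchanged = O
  bit 1 = 0: acc unchanged = O
  bit 2 = 0: acc unchanged = O
  bit 3 = 1: acc = O + O = O

8P = O


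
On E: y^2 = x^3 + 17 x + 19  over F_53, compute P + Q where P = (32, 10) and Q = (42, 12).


P != Q, so use the chord formula.
s = (y2 - y1) / (x2 - x1) = (2) / (10) mod 53 = 32
x3 = s^2 - x1 - x2 mod 53 = 32^2 - 32 - 42 = 49
y3 = s (x1 - x3) - y1 mod 53 = 32 * (32 - 49) - 10 = 29

P + Q = (49, 29)


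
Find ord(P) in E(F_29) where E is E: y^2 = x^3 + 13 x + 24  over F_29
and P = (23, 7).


Compute successive multiples of P until we hit O:
  1P = (23, 7)
  2P = (25, 13)
  3P = (19, 5)
  4P = (9, 0)
  5P = (19, 24)
  6P = (25, 16)
  7P = (23, 22)
  8P = O

ord(P) = 8


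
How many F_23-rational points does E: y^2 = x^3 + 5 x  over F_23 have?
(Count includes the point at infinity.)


For each x in F_23, count y with y^2 = x^3 + 5 x + 0 mod 23:
  x = 0: RHS = 0, y in [0]  -> 1 point(s)
  x = 1: RHS = 6, y in [11, 12]  -> 2 point(s)
  x = 2: RHS = 18, y in [8, 15]  -> 2 point(s)
  x = 5: RHS = 12, y in [9, 14]  -> 2 point(s)
  x = 6: RHS = 16, y in [4, 19]  -> 2 point(s)
  x = 8: RHS = 0, y in [0]  -> 1 point(s)
  x = 11: RHS = 6, y in [11, 12]  -> 2 point(s)
  x = 13: RHS = 8, y in [10, 13]  -> 2 point(s)
  x = 14: RHS = 8, y in [10, 13]  -> 2 point(s)
  x = 15: RHS = 0, y in [0]  -> 1 point(s)
  x = 16: RHS = 13, y in [6, 17]  -> 2 point(s)
  x = 19: RHS = 8, y in [10, 13]  -> 2 point(s)
  x = 20: RHS = 4, y in [2, 21]  -> 2 point(s)
Affine points: 23. Add the point at infinity: total = 24.

#E(F_23) = 24


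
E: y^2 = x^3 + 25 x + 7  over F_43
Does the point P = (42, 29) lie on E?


Check whether y^2 = x^3 + 25 x + 7 (mod 43) for (x, y) = (42, 29).
LHS: y^2 = 29^2 mod 43 = 24
RHS: x^3 + 25 x + 7 = 42^3 + 25*42 + 7 mod 43 = 24
LHS = RHS

Yes, on the curve


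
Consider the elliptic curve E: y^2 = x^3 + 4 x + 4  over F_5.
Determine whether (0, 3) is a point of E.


Check whether y^2 = x^3 + 4 x + 4 (mod 5) for (x, y) = (0, 3).
LHS: y^2 = 3^2 mod 5 = 4
RHS: x^3 + 4 x + 4 = 0^3 + 4*0 + 4 mod 5 = 4
LHS = RHS

Yes, on the curve


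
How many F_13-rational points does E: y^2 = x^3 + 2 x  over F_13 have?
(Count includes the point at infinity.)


For each x in F_13, count y with y^2 = x^3 + 2 x + 0 mod 13:
  x = 0: RHS = 0, y in [0]  -> 1 point(s)
  x = 1: RHS = 3, y in [4, 9]  -> 2 point(s)
  x = 2: RHS = 12, y in [5, 8]  -> 2 point(s)
  x = 11: RHS = 1, y in [1, 12]  -> 2 point(s)
  x = 12: RHS = 10, y in [6, 7]  -> 2 point(s)
Affine points: 9. Add the point at infinity: total = 10.

#E(F_13) = 10


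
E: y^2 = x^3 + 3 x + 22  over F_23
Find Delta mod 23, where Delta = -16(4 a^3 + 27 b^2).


4 a^3 + 27 b^2 = 4*3^3 + 27*22^2 = 108 + 13068 = 13176
Delta = -16 * (13176) = -210816
Delta mod 23 = 2

Delta = 2 (mod 23)


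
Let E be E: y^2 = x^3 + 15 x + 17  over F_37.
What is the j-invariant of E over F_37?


Delta = -16(4 a^3 + 27 b^2) mod 37 = 33
-1728 * (4 a)^3 = -1728 * (4*15)^3 mod 37 = 8
j = 8 * 33^(-1) mod 37 = 35

j = 35 (mod 37)


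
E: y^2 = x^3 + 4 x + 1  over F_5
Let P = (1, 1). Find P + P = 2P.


Doubling: s = (3 x1^2 + a) / (2 y1)
s = (3*1^2 + 4) / (2*1) mod 5 = 1
x3 = s^2 - 2 x1 mod 5 = 1^2 - 2*1 = 4
y3 = s (x1 - x3) - y1 mod 5 = 1 * (1 - 4) - 1 = 1

2P = (4, 1)


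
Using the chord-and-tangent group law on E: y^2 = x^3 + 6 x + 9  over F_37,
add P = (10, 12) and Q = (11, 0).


P != Q, so use the chord formula.
s = (y2 - y1) / (x2 - x1) = (25) / (1) mod 37 = 25
x3 = s^2 - x1 - x2 mod 37 = 25^2 - 10 - 11 = 12
y3 = s (x1 - x3) - y1 mod 37 = 25 * (10 - 12) - 12 = 12

P + Q = (12, 12)


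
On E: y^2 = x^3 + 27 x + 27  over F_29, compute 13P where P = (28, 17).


k = 13 = 1101_2 (binary, LSB first: 1011)
Double-and-add from P = (28, 17):
  bit 0 = 1: acc = O + (28, 17) = (28, 17)
  bit 1 = 0: acc unchanged = (28, 17)
  bit 2 = 1: acc = (28, 17) + (12, 22) = (13, 20)
  bit 3 = 1: acc = (13, 20) + (18, 9) = (4, 24)

13P = (4, 24)


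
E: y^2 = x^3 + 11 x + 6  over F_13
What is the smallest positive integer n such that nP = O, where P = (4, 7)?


Compute successive multiples of P until we hit O:
  1P = (4, 7)
  2P = (2, 7)
  3P = (7, 6)
  4P = (5, 2)
  5P = (3, 1)
  6P = (3, 12)
  7P = (5, 11)
  8P = (7, 7)
  ... (continuing to 11P)
  11P = O

ord(P) = 11


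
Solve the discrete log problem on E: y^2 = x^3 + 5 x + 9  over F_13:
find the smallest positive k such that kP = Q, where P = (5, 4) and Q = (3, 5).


Enumerate multiples of P until we hit Q = (3, 5):
  1P = (5, 4)
  2P = (12, 4)
  3P = (9, 9)
  4P = (3, 5)
Match found at i = 4.

k = 4


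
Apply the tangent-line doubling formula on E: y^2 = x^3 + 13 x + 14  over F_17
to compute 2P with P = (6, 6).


Doubling: s = (3 x1^2 + a) / (2 y1)
s = (3*6^2 + 13) / (2*6) mod 17 = 3
x3 = s^2 - 2 x1 mod 17 = 3^2 - 2*6 = 14
y3 = s (x1 - x3) - y1 mod 17 = 3 * (6 - 14) - 6 = 4

2P = (14, 4)


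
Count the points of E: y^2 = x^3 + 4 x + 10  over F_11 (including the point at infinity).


For each x in F_11, count y with y^2 = x^3 + 4 x + 10 mod 11:
  x = 1: RHS = 4, y in [2, 9]  -> 2 point(s)
  x = 2: RHS = 4, y in [2, 9]  -> 2 point(s)
  x = 3: RHS = 5, y in [4, 7]  -> 2 point(s)
  x = 5: RHS = 1, y in [1, 10]  -> 2 point(s)
  x = 8: RHS = 4, y in [2, 9]  -> 2 point(s)
  x = 9: RHS = 5, y in [4, 7]  -> 2 point(s)
  x = 10: RHS = 5, y in [4, 7]  -> 2 point(s)
Affine points: 14. Add the point at infinity: total = 15.

#E(F_11) = 15


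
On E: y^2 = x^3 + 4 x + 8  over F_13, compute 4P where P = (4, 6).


k = 4 = 100_2 (binary, LSB first: 001)
Double-and-add from P = (4, 6):
  bit 0 = 0: acc unchanged = O
  bit 1 = 0: acc unchanged = O
  bit 2 = 1: acc = O + (4, 7) = (4, 7)

4P = (4, 7)


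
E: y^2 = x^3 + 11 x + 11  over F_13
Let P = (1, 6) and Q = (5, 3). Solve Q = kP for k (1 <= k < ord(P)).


Enumerate multiples of P until we hit Q = (5, 3):
  1P = (1, 6)
  2P = (12, 5)
  3P = (10, 9)
  4P = (5, 10)
  5P = (8, 0)
  6P = (5, 3)
Match found at i = 6.

k = 6


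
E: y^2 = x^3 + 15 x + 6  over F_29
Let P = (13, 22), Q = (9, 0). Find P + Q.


P != Q, so use the chord formula.
s = (y2 - y1) / (x2 - x1) = (7) / (25) mod 29 = 20
x3 = s^2 - x1 - x2 mod 29 = 20^2 - 13 - 9 = 1
y3 = s (x1 - x3) - y1 mod 29 = 20 * (13 - 1) - 22 = 15

P + Q = (1, 15)


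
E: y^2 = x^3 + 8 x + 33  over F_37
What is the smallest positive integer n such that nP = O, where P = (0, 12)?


Compute successive multiples of P until we hit O:
  1P = (0, 12)
  2P = (33, 14)
  3P = (32, 4)
  4P = (12, 28)
  5P = (35, 3)
  6P = (13, 22)
  7P = (27, 27)
  8P = (3, 11)
  ... (continuing to 45P)
  45P = O

ord(P) = 45


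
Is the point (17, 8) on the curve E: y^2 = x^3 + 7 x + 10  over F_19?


Check whether y^2 = x^3 + 7 x + 10 (mod 19) for (x, y) = (17, 8).
LHS: y^2 = 8^2 mod 19 = 7
RHS: x^3 + 7 x + 10 = 17^3 + 7*17 + 10 mod 19 = 7
LHS = RHS

Yes, on the curve


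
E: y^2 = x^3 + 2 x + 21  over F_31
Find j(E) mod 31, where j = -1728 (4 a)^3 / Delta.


Delta = -16(4 a^3 + 27 b^2) mod 31 = 29
-1728 * (4 a)^3 = -1728 * (4*2)^3 mod 31 = 4
j = 4 * 29^(-1) mod 31 = 29

j = 29 (mod 31)


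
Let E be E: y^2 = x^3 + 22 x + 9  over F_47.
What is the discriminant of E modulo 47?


4 a^3 + 27 b^2 = 4*22^3 + 27*9^2 = 42592 + 2187 = 44779
Delta = -16 * (44779) = -716464
Delta mod 47 = 4

Delta = 4 (mod 47)


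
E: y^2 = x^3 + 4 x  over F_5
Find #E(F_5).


For each x in F_5, count y with y^2 = x^3 + 4 x + 0 mod 5:
  x = 0: RHS = 0, y in [0]  -> 1 point(s)
  x = 1: RHS = 0, y in [0]  -> 1 point(s)
  x = 2: RHS = 1, y in [1, 4]  -> 2 point(s)
  x = 3: RHS = 4, y in [2, 3]  -> 2 point(s)
  x = 4: RHS = 0, y in [0]  -> 1 point(s)
Affine points: 7. Add the point at infinity: total = 8.

#E(F_5) = 8


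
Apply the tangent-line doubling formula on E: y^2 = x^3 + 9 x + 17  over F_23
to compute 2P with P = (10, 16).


Doubling: s = (3 x1^2 + a) / (2 y1)
s = (3*10^2 + 9) / (2*16) mod 23 = 19
x3 = s^2 - 2 x1 mod 23 = 19^2 - 2*10 = 19
y3 = s (x1 - x3) - y1 mod 23 = 19 * (10 - 19) - 16 = 20

2P = (19, 20)


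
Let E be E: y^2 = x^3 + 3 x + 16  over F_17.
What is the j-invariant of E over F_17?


Delta = -16(4 a^3 + 27 b^2) mod 17 = 16
-1728 * (4 a)^3 = -1728 * (4*3)^3 mod 17 = 15
j = 15 * 16^(-1) mod 17 = 2

j = 2 (mod 17)


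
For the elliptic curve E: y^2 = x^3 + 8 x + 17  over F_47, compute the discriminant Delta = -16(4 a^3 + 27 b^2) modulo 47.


4 a^3 + 27 b^2 = 4*8^3 + 27*17^2 = 2048 + 7803 = 9851
Delta = -16 * (9851) = -157616
Delta mod 47 = 22

Delta = 22 (mod 47)


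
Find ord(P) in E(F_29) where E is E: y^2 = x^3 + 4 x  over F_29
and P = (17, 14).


Compute successive multiples of P until we hit O:
  1P = (17, 14)
  2P = (25, 23)
  3P = (15, 10)
  4P = (1, 18)
  5P = (2, 4)
  6P = (4, 14)
  7P = (8, 15)
  8P = (28, 13)
  ... (continuing to 20P)
  20P = O

ord(P) = 20


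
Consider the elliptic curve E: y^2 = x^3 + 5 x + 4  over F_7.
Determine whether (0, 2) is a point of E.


Check whether y^2 = x^3 + 5 x + 4 (mod 7) for (x, y) = (0, 2).
LHS: y^2 = 2^2 mod 7 = 4
RHS: x^3 + 5 x + 4 = 0^3 + 5*0 + 4 mod 7 = 4
LHS = RHS

Yes, on the curve


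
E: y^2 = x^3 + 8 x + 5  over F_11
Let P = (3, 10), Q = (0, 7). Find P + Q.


P != Q, so use the chord formula.
s = (y2 - y1) / (x2 - x1) = (8) / (8) mod 11 = 1
x3 = s^2 - x1 - x2 mod 11 = 1^2 - 3 - 0 = 9
y3 = s (x1 - x3) - y1 mod 11 = 1 * (3 - 9) - 10 = 6

P + Q = (9, 6)


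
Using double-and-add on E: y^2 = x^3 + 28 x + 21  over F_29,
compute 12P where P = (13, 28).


k = 12 = 1100_2 (binary, LSB first: 0011)
Double-and-add from P = (13, 28):
  bit 0 = 0: acc unchanged = O
  bit 1 = 0: acc unchanged = O
  bit 2 = 1: acc = O + (18, 21) = (18, 21)
  bit 3 = 1: acc = (18, 21) + (6, 12) = (11, 6)

12P = (11, 6)


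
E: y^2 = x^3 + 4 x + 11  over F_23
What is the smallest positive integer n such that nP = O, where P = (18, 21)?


Compute successive multiples of P until we hit O:
  1P = (18, 21)
  2P = (22, 12)
  3P = (1, 4)
  4P = (5, 15)
  5P = (16, 10)
  6P = (2, 21)
  7P = (3, 2)
  8P = (8, 7)
  ... (continuing to 32P)
  32P = O

ord(P) = 32


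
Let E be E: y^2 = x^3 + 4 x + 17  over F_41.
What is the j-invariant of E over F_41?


Delta = -16(4 a^3 + 27 b^2) mod 41 = 1
-1728 * (4 a)^3 = -1728 * (4*4)^3 mod 41 = 24
j = 24 * 1^(-1) mod 41 = 24

j = 24 (mod 41)


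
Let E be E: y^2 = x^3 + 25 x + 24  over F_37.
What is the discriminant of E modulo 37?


4 a^3 + 27 b^2 = 4*25^3 + 27*24^2 = 62500 + 15552 = 78052
Delta = -16 * (78052) = -1248832
Delta mod 37 = 29

Delta = 29 (mod 37)


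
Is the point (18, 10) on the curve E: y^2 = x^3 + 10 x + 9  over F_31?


Check whether y^2 = x^3 + 10 x + 9 (mod 31) for (x, y) = (18, 10).
LHS: y^2 = 10^2 mod 31 = 7
RHS: x^3 + 10 x + 9 = 18^3 + 10*18 + 9 mod 31 = 7
LHS = RHS

Yes, on the curve


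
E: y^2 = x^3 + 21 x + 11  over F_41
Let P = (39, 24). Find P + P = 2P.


Doubling: s = (3 x1^2 + a) / (2 y1)
s = (3*39^2 + 21) / (2*24) mod 41 = 34
x3 = s^2 - 2 x1 mod 41 = 34^2 - 2*39 = 12
y3 = s (x1 - x3) - y1 mod 41 = 34 * (39 - 12) - 24 = 33

2P = (12, 33)


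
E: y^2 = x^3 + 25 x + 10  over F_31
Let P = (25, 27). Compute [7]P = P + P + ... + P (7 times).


k = 7 = 111_2 (binary, LSB first: 111)
Double-and-add from P = (25, 27):
  bit 0 = 1: acc = O + (25, 27) = (25, 27)
  bit 1 = 1: acc = (25, 27) + (6, 2) = (8, 28)
  bit 2 = 1: acc = (8, 28) + (26, 15) = (29, 13)

7P = (29, 13)


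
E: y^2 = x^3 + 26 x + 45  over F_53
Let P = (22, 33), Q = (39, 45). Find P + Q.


P != Q, so use the chord formula.
s = (y2 - y1) / (x2 - x1) = (12) / (17) mod 53 = 35
x3 = s^2 - x1 - x2 mod 53 = 35^2 - 22 - 39 = 51
y3 = s (x1 - x3) - y1 mod 53 = 35 * (22 - 51) - 33 = 12

P + Q = (51, 12)


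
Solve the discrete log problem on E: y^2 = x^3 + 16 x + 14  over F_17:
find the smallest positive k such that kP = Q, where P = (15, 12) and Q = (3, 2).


Enumerate multiples of P until we hit Q = (3, 2):
  1P = (15, 12)
  2P = (3, 2)
Match found at i = 2.

k = 2


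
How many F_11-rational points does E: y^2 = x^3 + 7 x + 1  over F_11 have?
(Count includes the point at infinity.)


For each x in F_11, count y with y^2 = x^3 + 7 x + 1 mod 11:
  x = 0: RHS = 1, y in [1, 10]  -> 2 point(s)
  x = 1: RHS = 9, y in [3, 8]  -> 2 point(s)
  x = 2: RHS = 1, y in [1, 10]  -> 2 point(s)
  x = 3: RHS = 5, y in [4, 7]  -> 2 point(s)
  x = 4: RHS = 5, y in [4, 7]  -> 2 point(s)
  x = 9: RHS = 1, y in [1, 10]  -> 2 point(s)
  x = 10: RHS = 4, y in [2, 9]  -> 2 point(s)
Affine points: 14. Add the point at infinity: total = 15.

#E(F_11) = 15


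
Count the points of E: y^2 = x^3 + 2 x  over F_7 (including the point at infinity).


For each x in F_7, count y with y^2 = x^3 + 2 x + 0 mod 7:
  x = 0: RHS = 0, y in [0]  -> 1 point(s)
  x = 4: RHS = 2, y in [3, 4]  -> 2 point(s)
  x = 5: RHS = 2, y in [3, 4]  -> 2 point(s)
  x = 6: RHS = 4, y in [2, 5]  -> 2 point(s)
Affine points: 7. Add the point at infinity: total = 8.

#E(F_7) = 8


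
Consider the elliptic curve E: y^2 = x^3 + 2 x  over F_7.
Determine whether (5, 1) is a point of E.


Check whether y^2 = x^3 + 2 x + 0 (mod 7) for (x, y) = (5, 1).
LHS: y^2 = 1^2 mod 7 = 1
RHS: x^3 + 2 x + 0 = 5^3 + 2*5 + 0 mod 7 = 2
LHS != RHS

No, not on the curve


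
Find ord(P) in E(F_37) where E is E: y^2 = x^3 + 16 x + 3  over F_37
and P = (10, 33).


Compute successive multiples of P until we hit O:
  1P = (10, 33)
  2P = (14, 14)
  3P = (24, 15)
  4P = (19, 5)
  5P = (9, 5)
  6P = (25, 28)
  7P = (35, 0)
  8P = (25, 9)
  ... (continuing to 14P)
  14P = O

ord(P) = 14


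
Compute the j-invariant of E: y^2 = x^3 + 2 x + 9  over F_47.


Delta = -16(4 a^3 + 27 b^2) mod 47 = 28
-1728 * (4 a)^3 = -1728 * (4*2)^3 mod 47 = 39
j = 39 * 28^(-1) mod 47 = 40

j = 40 (mod 47)


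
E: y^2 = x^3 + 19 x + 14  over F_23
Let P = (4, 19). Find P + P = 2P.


Doubling: s = (3 x1^2 + a) / (2 y1)
s = (3*4^2 + 19) / (2*19) mod 23 = 6
x3 = s^2 - 2 x1 mod 23 = 6^2 - 2*4 = 5
y3 = s (x1 - x3) - y1 mod 23 = 6 * (4 - 5) - 19 = 21

2P = (5, 21)


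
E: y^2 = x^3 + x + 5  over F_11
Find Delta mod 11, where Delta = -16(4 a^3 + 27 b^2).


4 a^3 + 27 b^2 = 4*1^3 + 27*5^2 = 4 + 675 = 679
Delta = -16 * (679) = -10864
Delta mod 11 = 4

Delta = 4 (mod 11)


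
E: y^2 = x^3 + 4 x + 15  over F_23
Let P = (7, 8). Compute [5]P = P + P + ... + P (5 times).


k = 5 = 101_2 (binary, LSB first: 101)
Double-and-add from P = (7, 8):
  bit 0 = 1: acc = O + (7, 8) = (7, 8)
  bit 1 = 0: acc unchanged = (7, 8)
  bit 2 = 1: acc = (7, 8) + (18, 13) = (6, 5)

5P = (6, 5)


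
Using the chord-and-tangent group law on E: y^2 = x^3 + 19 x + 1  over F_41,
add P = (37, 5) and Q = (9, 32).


P != Q, so use the chord formula.
s = (y2 - y1) / (x2 - x1) = (27) / (13) mod 41 = 21
x3 = s^2 - x1 - x2 mod 41 = 21^2 - 37 - 9 = 26
y3 = s (x1 - x3) - y1 mod 41 = 21 * (37 - 26) - 5 = 21

P + Q = (26, 21)


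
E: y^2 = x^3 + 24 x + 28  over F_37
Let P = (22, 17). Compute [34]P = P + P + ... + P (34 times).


k = 34 = 100010_2 (binary, LSB first: 010001)
Double-and-add from P = (22, 17):
  bit 0 = 0: acc unchanged = O
  bit 1 = 1: acc = O + (3, 33) = (3, 33)
  bit 2 = 0: acc unchanged = (3, 33)
  bit 3 = 0: acc unchanged = (3, 33)
  bit 4 = 0: acc unchanged = (3, 33)
  bit 5 = 1: acc = (3, 33) + (10, 26) = (25, 26)

34P = (25, 26)


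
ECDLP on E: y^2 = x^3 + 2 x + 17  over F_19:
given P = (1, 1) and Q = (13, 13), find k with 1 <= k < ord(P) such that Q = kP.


Enumerate multiples of P until we hit Q = (13, 13):
  1P = (1, 1)
  2P = (9, 17)
  3P = (13, 13)
Match found at i = 3.

k = 3


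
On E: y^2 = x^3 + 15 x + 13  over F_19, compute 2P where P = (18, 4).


Doubling: s = (3 x1^2 + a) / (2 y1)
s = (3*18^2 + 15) / (2*4) mod 19 = 7
x3 = s^2 - 2 x1 mod 19 = 7^2 - 2*18 = 13
y3 = s (x1 - x3) - y1 mod 19 = 7 * (18 - 13) - 4 = 12

2P = (13, 12)


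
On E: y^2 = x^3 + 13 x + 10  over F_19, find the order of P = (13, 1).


Compute successive multiples of P until we hit O:
  1P = (13, 1)
  2P = (10, 0)
  3P = (13, 18)
  4P = O

ord(P) = 4


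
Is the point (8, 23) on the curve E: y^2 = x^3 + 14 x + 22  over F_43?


Check whether y^2 = x^3 + 14 x + 22 (mod 43) for (x, y) = (8, 23).
LHS: y^2 = 23^2 mod 43 = 13
RHS: x^3 + 14 x + 22 = 8^3 + 14*8 + 22 mod 43 = 1
LHS != RHS

No, not on the curve


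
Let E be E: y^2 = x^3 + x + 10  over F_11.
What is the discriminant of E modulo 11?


4 a^3 + 27 b^2 = 4*1^3 + 27*10^2 = 4 + 2700 = 2704
Delta = -16 * (2704) = -43264
Delta mod 11 = 10

Delta = 10 (mod 11)


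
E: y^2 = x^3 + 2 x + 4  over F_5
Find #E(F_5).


For each x in F_5, count y with y^2 = x^3 + 2 x + 4 mod 5:
  x = 0: RHS = 4, y in [2, 3]  -> 2 point(s)
  x = 2: RHS = 1, y in [1, 4]  -> 2 point(s)
  x = 4: RHS = 1, y in [1, 4]  -> 2 point(s)
Affine points: 6. Add the point at infinity: total = 7.

#E(F_5) = 7


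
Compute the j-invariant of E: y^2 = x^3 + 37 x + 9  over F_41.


Delta = -16(4 a^3 + 27 b^2) mod 41 = 18
-1728 * (4 a)^3 = -1728 * (4*37)^3 mod 41 = 17
j = 17 * 18^(-1) mod 41 = 26

j = 26 (mod 41)


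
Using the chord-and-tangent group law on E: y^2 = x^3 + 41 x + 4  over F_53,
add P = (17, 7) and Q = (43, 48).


P != Q, so use the chord formula.
s = (y2 - y1) / (x2 - x1) = (41) / (26) mod 53 = 24
x3 = s^2 - x1 - x2 mod 53 = 24^2 - 17 - 43 = 39
y3 = s (x1 - x3) - y1 mod 53 = 24 * (17 - 39) - 7 = 48

P + Q = (39, 48)


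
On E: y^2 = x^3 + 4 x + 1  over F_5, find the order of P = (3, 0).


Compute successive multiples of P until we hit O:
  1P = (3, 0)
  2P = O

ord(P) = 2


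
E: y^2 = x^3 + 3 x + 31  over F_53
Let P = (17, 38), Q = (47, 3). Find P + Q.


P != Q, so use the chord formula.
s = (y2 - y1) / (x2 - x1) = (18) / (30) mod 53 = 43
x3 = s^2 - x1 - x2 mod 53 = 43^2 - 17 - 47 = 36
y3 = s (x1 - x3) - y1 mod 53 = 43 * (17 - 36) - 38 = 46

P + Q = (36, 46)


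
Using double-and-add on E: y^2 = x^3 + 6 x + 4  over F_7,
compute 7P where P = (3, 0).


k = 7 = 111_2 (binary, LSB first: 111)
Double-and-add from P = (3, 0):
  bit 0 = 1: acc = O + (3, 0) = (3, 0)
  bit 1 = 1: acc = (3, 0) + O = (3, 0)
  bit 2 = 1: acc = (3, 0) + O = (3, 0)

7P = (3, 0)


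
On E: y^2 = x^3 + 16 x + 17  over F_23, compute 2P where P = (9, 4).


Doubling: s = (3 x1^2 + a) / (2 y1)
s = (3*9^2 + 16) / (2*4) mod 23 = 18
x3 = s^2 - 2 x1 mod 23 = 18^2 - 2*9 = 7
y3 = s (x1 - x3) - y1 mod 23 = 18 * (9 - 7) - 4 = 9

2P = (7, 9)


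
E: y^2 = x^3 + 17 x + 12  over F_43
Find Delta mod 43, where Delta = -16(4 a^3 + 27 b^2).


4 a^3 + 27 b^2 = 4*17^3 + 27*12^2 = 19652 + 3888 = 23540
Delta = -16 * (23540) = -376640
Delta mod 43 = 40

Delta = 40 (mod 43)


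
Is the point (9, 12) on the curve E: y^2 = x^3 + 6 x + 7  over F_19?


Check whether y^2 = x^3 + 6 x + 7 (mod 19) for (x, y) = (9, 12).
LHS: y^2 = 12^2 mod 19 = 11
RHS: x^3 + 6 x + 7 = 9^3 + 6*9 + 7 mod 19 = 11
LHS = RHS

Yes, on the curve


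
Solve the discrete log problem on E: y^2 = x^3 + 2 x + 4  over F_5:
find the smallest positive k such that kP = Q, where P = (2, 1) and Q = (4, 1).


Enumerate multiples of P until we hit Q = (4, 1):
  1P = (2, 1)
  2P = (0, 3)
  3P = (4, 1)
Match found at i = 3.

k = 3


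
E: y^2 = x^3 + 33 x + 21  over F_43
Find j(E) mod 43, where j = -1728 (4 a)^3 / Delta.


Delta = -16(4 a^3 + 27 b^2) mod 43 = 37
-1728 * (4 a)^3 = -1728 * (4*33)^3 mod 43 = 42
j = 42 * 37^(-1) mod 43 = 36

j = 36 (mod 43)


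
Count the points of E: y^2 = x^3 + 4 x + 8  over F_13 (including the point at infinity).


For each x in F_13, count y with y^2 = x^3 + 4 x + 8 mod 13:
  x = 1: RHS = 0, y in [0]  -> 1 point(s)
  x = 4: RHS = 10, y in [6, 7]  -> 2 point(s)
  x = 5: RHS = 10, y in [6, 7]  -> 2 point(s)
  x = 6: RHS = 1, y in [1, 12]  -> 2 point(s)
  x = 12: RHS = 3, y in [4, 9]  -> 2 point(s)
Affine points: 9. Add the point at infinity: total = 10.

#E(F_13) = 10


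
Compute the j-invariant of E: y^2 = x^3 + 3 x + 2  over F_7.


Delta = -16(4 a^3 + 27 b^2) mod 7 = 2
-1728 * (4 a)^3 = -1728 * (4*3)^3 mod 7 = 6
j = 6 * 2^(-1) mod 7 = 3

j = 3 (mod 7)


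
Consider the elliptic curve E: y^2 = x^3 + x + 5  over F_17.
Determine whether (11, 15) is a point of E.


Check whether y^2 = x^3 + 1 x + 5 (mod 17) for (x, y) = (11, 15).
LHS: y^2 = 15^2 mod 17 = 4
RHS: x^3 + 1 x + 5 = 11^3 + 1*11 + 5 mod 17 = 4
LHS = RHS

Yes, on the curve


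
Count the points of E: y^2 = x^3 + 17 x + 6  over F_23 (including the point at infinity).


For each x in F_23, count y with y^2 = x^3 + 17 x + 6 mod 23:
  x = 0: RHS = 6, y in [11, 12]  -> 2 point(s)
  x = 1: RHS = 1, y in [1, 22]  -> 2 point(s)
  x = 2: RHS = 2, y in [5, 18]  -> 2 point(s)
  x = 4: RHS = 0, y in [0]  -> 1 point(s)
  x = 5: RHS = 9, y in [3, 20]  -> 2 point(s)
  x = 6: RHS = 2, y in [5, 18]  -> 2 point(s)
  x = 7: RHS = 8, y in [10, 13]  -> 2 point(s)
  x = 10: RHS = 3, y in [7, 16]  -> 2 point(s)
  x = 11: RHS = 6, y in [11, 12]  -> 2 point(s)
  x = 12: RHS = 6, y in [11, 12]  -> 2 point(s)
  x = 13: RHS = 9, y in [3, 20]  -> 2 point(s)
  x = 15: RHS = 2, y in [5, 18]  -> 2 point(s)
  x = 16: RHS = 4, y in [2, 21]  -> 2 point(s)
  x = 18: RHS = 3, y in [7, 16]  -> 2 point(s)
  x = 19: RHS = 12, y in [9, 14]  -> 2 point(s)
Affine points: 29. Add the point at infinity: total = 30.

#E(F_23) = 30


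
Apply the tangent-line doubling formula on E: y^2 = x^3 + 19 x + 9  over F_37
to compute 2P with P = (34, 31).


Doubling: s = (3 x1^2 + a) / (2 y1)
s = (3*34^2 + 19) / (2*31) mod 37 = 27
x3 = s^2 - 2 x1 mod 37 = 27^2 - 2*34 = 32
y3 = s (x1 - x3) - y1 mod 37 = 27 * (34 - 32) - 31 = 23

2P = (32, 23)


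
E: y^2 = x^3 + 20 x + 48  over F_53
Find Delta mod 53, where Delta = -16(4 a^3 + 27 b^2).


4 a^3 + 27 b^2 = 4*20^3 + 27*48^2 = 32000 + 62208 = 94208
Delta = -16 * (94208) = -1507328
Delta mod 53 = 45

Delta = 45 (mod 53)


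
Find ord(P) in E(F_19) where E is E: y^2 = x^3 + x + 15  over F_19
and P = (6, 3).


Compute successive multiples of P until we hit O:
  1P = (6, 3)
  2P = (4, 8)
  3P = (1, 13)
  4P = (16, 17)
  5P = (2, 14)
  6P = (15, 17)
  7P = (3, 8)
  8P = (17, 9)
  ... (continuing to 21P)
  21P = O

ord(P) = 21


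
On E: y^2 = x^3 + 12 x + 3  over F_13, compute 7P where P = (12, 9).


k = 7 = 111_2 (binary, LSB first: 111)
Double-and-add from P = (12, 9):
  bit 0 = 1: acc = O + (12, 9) = (12, 9)
  bit 1 = 1: acc = (12, 9) + (11, 7) = (7, 1)
  bit 2 = 1: acc = (7, 1) + (8, 0) = (12, 4)

7P = (12, 4)


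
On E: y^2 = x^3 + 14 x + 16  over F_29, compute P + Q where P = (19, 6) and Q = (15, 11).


P != Q, so use the chord formula.
s = (y2 - y1) / (x2 - x1) = (5) / (25) mod 29 = 6
x3 = s^2 - x1 - x2 mod 29 = 6^2 - 19 - 15 = 2
y3 = s (x1 - x3) - y1 mod 29 = 6 * (19 - 2) - 6 = 9

P + Q = (2, 9)


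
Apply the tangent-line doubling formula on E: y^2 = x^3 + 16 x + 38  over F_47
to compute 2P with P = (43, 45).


Doubling: s = (3 x1^2 + a) / (2 y1)
s = (3*43^2 + 16) / (2*45) mod 47 = 31
x3 = s^2 - 2 x1 mod 47 = 31^2 - 2*43 = 29
y3 = s (x1 - x3) - y1 mod 47 = 31 * (43 - 29) - 45 = 13

2P = (29, 13)


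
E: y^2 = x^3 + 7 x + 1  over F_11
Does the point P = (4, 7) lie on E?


Check whether y^2 = x^3 + 7 x + 1 (mod 11) for (x, y) = (4, 7).
LHS: y^2 = 7^2 mod 11 = 5
RHS: x^3 + 7 x + 1 = 4^3 + 7*4 + 1 mod 11 = 5
LHS = RHS

Yes, on the curve


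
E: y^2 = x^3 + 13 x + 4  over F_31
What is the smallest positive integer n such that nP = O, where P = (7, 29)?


Compute successive multiples of P until we hit O:
  1P = (7, 29)
  2P = (5, 15)
  3P = (6, 9)
  4P = (15, 28)
  5P = (25, 12)
  6P = (13, 18)
  7P = (29, 1)
  8P = (2, 21)
  ... (continuing to 20P)
  20P = O

ord(P) = 20


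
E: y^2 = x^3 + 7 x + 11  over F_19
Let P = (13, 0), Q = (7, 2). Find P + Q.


P != Q, so use the chord formula.
s = (y2 - y1) / (x2 - x1) = (2) / (13) mod 19 = 6
x3 = s^2 - x1 - x2 mod 19 = 6^2 - 13 - 7 = 16
y3 = s (x1 - x3) - y1 mod 19 = 6 * (13 - 16) - 0 = 1

P + Q = (16, 1)


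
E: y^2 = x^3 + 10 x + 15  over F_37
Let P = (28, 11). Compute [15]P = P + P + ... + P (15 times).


k = 15 = 1111_2 (binary, LSB first: 1111)
Double-and-add from P = (28, 11):
  bit 0 = 1: acc = O + (28, 11) = (28, 11)
  bit 1 = 1: acc = (28, 11) + (30, 3) = (32, 5)
  bit 2 = 1: acc = (32, 5) + (7, 13) = (19, 16)
  bit 3 = 1: acc = (19, 16) + (20, 1) = (1, 10)

15P = (1, 10)


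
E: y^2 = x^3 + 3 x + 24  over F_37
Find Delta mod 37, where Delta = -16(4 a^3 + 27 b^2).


4 a^3 + 27 b^2 = 4*3^3 + 27*24^2 = 108 + 15552 = 15660
Delta = -16 * (15660) = -250560
Delta mod 37 = 4

Delta = 4 (mod 37)


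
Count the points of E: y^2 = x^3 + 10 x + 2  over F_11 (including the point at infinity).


For each x in F_11, count y with y^2 = x^3 + 10 x + 2 mod 11:
  x = 3: RHS = 4, y in [2, 9]  -> 2 point(s)
  x = 5: RHS = 1, y in [1, 10]  -> 2 point(s)
  x = 6: RHS = 3, y in [5, 6]  -> 2 point(s)
  x = 8: RHS = 0, y in [0]  -> 1 point(s)
Affine points: 7. Add the point at infinity: total = 8.

#E(F_11) = 8


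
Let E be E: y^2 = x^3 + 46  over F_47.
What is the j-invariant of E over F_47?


Delta = -16(4 a^3 + 27 b^2) mod 47 = 38
-1728 * (4 a)^3 = -1728 * (4*0)^3 mod 47 = 0
j = 0 * 38^(-1) mod 47 = 0

j = 0 (mod 47)


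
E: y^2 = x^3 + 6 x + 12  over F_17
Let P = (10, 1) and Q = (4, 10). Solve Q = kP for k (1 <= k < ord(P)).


Enumerate multiples of P until we hit Q = (4, 10):
  1P = (10, 1)
  2P = (14, 16)
  3P = (6, 14)
  4P = (2, 7)
  5P = (13, 14)
  6P = (9, 9)
  7P = (11, 7)
  8P = (15, 3)
  9P = (1, 6)
  10P = (4, 7)
  11P = (4, 10)
Match found at i = 11.

k = 11


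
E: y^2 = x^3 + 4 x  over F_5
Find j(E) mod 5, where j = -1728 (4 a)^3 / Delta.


Delta = -16(4 a^3 + 27 b^2) mod 5 = 4
-1728 * (4 a)^3 = -1728 * (4*4)^3 mod 5 = 2
j = 2 * 4^(-1) mod 5 = 3

j = 3 (mod 5)


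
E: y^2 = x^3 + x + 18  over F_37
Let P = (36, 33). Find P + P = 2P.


Doubling: s = (3 x1^2 + a) / (2 y1)
s = (3*36^2 + 1) / (2*33) mod 37 = 18
x3 = s^2 - 2 x1 mod 37 = 18^2 - 2*36 = 30
y3 = s (x1 - x3) - y1 mod 37 = 18 * (36 - 30) - 33 = 1

2P = (30, 1)


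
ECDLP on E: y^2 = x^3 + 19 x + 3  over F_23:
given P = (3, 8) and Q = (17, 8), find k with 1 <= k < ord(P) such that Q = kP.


Enumerate multiples of P until we hit Q = (17, 8):
  1P = (3, 8)
  2P = (17, 15)
  3P = (9, 12)
  4P = (14, 0)
  5P = (9, 11)
  6P = (17, 8)
Match found at i = 6.

k = 6


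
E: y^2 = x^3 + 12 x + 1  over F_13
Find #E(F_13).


For each x in F_13, count y with y^2 = x^3 + 12 x + 1 mod 13:
  x = 0: RHS = 1, y in [1, 12]  -> 2 point(s)
  x = 1: RHS = 1, y in [1, 12]  -> 2 point(s)
  x = 3: RHS = 12, y in [5, 8]  -> 2 point(s)
  x = 4: RHS = 9, y in [3, 10]  -> 2 point(s)
  x = 5: RHS = 4, y in [2, 11]  -> 2 point(s)
  x = 6: RHS = 3, y in [4, 9]  -> 2 point(s)
  x = 7: RHS = 12, y in [5, 8]  -> 2 point(s)
  x = 10: RHS = 3, y in [4, 9]  -> 2 point(s)
  x = 12: RHS = 1, y in [1, 12]  -> 2 point(s)
Affine points: 18. Add the point at infinity: total = 19.

#E(F_13) = 19


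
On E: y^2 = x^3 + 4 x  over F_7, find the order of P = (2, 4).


Compute successive multiples of P until we hit O:
  1P = (2, 4)
  2P = (0, 0)
  3P = (2, 3)
  4P = O

ord(P) = 4


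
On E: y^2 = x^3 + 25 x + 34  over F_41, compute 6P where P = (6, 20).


k = 6 = 110_2 (binary, LSB first: 011)
Double-and-add from P = (6, 20):
  bit 0 = 0: acc unchanged = O
  bit 1 = 1: acc = O + (6, 21) = (6, 21)
  bit 2 = 1: acc = (6, 21) + (6, 20) = O

6P = O


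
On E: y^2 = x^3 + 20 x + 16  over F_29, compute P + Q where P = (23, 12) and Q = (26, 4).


P != Q, so use the chord formula.
s = (y2 - y1) / (x2 - x1) = (21) / (3) mod 29 = 7
x3 = s^2 - x1 - x2 mod 29 = 7^2 - 23 - 26 = 0
y3 = s (x1 - x3) - y1 mod 29 = 7 * (23 - 0) - 12 = 4

P + Q = (0, 4)


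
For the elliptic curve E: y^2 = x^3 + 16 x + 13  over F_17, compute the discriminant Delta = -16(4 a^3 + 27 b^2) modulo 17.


4 a^3 + 27 b^2 = 4*16^3 + 27*13^2 = 16384 + 4563 = 20947
Delta = -16 * (20947) = -335152
Delta mod 17 = 3

Delta = 3 (mod 17)


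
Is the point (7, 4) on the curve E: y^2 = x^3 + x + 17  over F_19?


Check whether y^2 = x^3 + 1 x + 17 (mod 19) for (x, y) = (7, 4).
LHS: y^2 = 4^2 mod 19 = 16
RHS: x^3 + 1 x + 17 = 7^3 + 1*7 + 17 mod 19 = 6
LHS != RHS

No, not on the curve


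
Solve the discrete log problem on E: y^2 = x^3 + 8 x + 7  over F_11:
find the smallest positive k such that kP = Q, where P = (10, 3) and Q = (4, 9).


Enumerate multiples of P until we hit Q = (4, 9):
  1P = (10, 3)
  2P = (2, 8)
  3P = (3, 5)
  4P = (1, 7)
  5P = (4, 9)
Match found at i = 5.

k = 5


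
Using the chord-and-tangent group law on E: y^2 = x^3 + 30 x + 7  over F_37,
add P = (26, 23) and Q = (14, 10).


P != Q, so use the chord formula.
s = (y2 - y1) / (x2 - x1) = (24) / (25) mod 37 = 35
x3 = s^2 - x1 - x2 mod 37 = 35^2 - 26 - 14 = 1
y3 = s (x1 - x3) - y1 mod 37 = 35 * (26 - 1) - 23 = 1

P + Q = (1, 1)


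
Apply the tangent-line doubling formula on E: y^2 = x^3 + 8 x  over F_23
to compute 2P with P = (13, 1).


Doubling: s = (3 x1^2 + a) / (2 y1)
s = (3*13^2 + 8) / (2*1) mod 23 = 16
x3 = s^2 - 2 x1 mod 23 = 16^2 - 2*13 = 0
y3 = s (x1 - x3) - y1 mod 23 = 16 * (13 - 0) - 1 = 0

2P = (0, 0)


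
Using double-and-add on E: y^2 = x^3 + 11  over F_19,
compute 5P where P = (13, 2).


k = 5 = 101_2 (binary, LSB first: 101)
Double-and-add from P = (13, 2):
  bit 0 = 1: acc = O + (13, 2) = (13, 2)
  bit 1 = 0: acc unchanged = (13, 2)
  bit 2 = 1: acc = (13, 2) + (0, 12) = (13, 17)

5P = (13, 17)


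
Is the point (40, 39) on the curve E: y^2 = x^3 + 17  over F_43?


Check whether y^2 = x^3 + 0 x + 17 (mod 43) for (x, y) = (40, 39).
LHS: y^2 = 39^2 mod 43 = 16
RHS: x^3 + 0 x + 17 = 40^3 + 0*40 + 17 mod 43 = 33
LHS != RHS

No, not on the curve


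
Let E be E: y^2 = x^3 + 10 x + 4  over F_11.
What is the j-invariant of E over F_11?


Delta = -16(4 a^3 + 27 b^2) mod 11 = 5
-1728 * (4 a)^3 = -1728 * (4*10)^3 mod 11 = 9
j = 9 * 5^(-1) mod 11 = 4

j = 4 (mod 11)
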